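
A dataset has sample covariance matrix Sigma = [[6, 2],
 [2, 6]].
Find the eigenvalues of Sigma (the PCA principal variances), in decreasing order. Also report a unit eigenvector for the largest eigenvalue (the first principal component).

Step 1 — characteristic polynomial of 2×2 Sigma:
  det(Sigma - λI) = λ² - trace · λ + det = 0.
  trace = 6 + 6 = 12, det = 6·6 - (2)² = 32.
Step 2 — discriminant:
  Δ = trace² - 4·det = 144 - 128 = 16.
Step 3 — eigenvalues:
  λ = (trace ± √Δ)/2 = (12 ± 4)/2,
  λ_1 = 8,  λ_2 = 4.

Step 4 — unit eigenvector for λ_1: solve (Sigma - λ_1 I)v = 0. First row:
  (6 - 8)·v_x + (2)·v_y = 0, i.e. (-2)·v_x + (2)·v_y = 0,
  so v ∝ (b, λ_1 - a) = (2, 2) = u.
  ||u|| = √((2)² + (2)²) = √(8) ≈ 2.8284,
  v_1 = u/||u|| ≈ (0.7071, 0.7071) (||v_1|| = 1).

λ_1 = 8,  λ_2 = 4;  v_1 ≈ (0.7071, 0.7071)


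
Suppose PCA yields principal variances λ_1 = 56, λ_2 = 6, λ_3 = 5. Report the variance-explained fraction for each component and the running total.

Step 1 — total variance = trace(Sigma) = Σ λ_i = 56 + 6 + 5 = 67.

Step 2 — fraction explained by component i = λ_i / Σ λ:
  PC1: 56/67 = 0.8358
  PC2: 6/67 = 0.0896
  PC3: 5/67 = 0.0746

Step 3 — cumulative fraction after k components = (λ_1 + ... + λ_k) / Σ λ:
  k = 1: 56/67 = 0.8358
  k = 2: (56 + 6)/67 = 62/67 = 0.9254
  k = 3: (56 + 6 + 5)/67 = 67/67 = 1

Summary (fraction, with percent):

explained: PC1 0.8358 (83.58%), PC2 0.0896 (8.96%), PC3 0.0746 (7.46%);  cumulative: 0.8358, 0.9254, 1


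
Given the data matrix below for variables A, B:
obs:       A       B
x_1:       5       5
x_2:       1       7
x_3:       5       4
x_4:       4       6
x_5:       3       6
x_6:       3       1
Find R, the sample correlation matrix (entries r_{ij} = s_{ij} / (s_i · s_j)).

Step 1 — column means:
  mean(A) = (5 + 1 + 5 + 4 + 3 + 3) / 6 = 21/6 = 3.5
  mean(B) = (5 + 7 + 4 + 6 + 6 + 1) / 6 = 29/6 = 4.8333

Step 2 — sample variances and covariances s[i,j] = (1/(n-1)) · Σ_k (x_{k,i} - mean_i) · (x_{k,j} - mean_j), with n-1 = 5:
  s[A,A] = ((1.5)·(1.5) + (-2.5)·(-2.5) + (1.5)·(1.5) + (0.5)·(0.5) + (-0.5)·(-0.5) + (-0.5)·(-0.5)) / 5 = 11.5/5 = 2.3
  s[A,B] = ((1.5)·(0.1667) + (-2.5)·(2.1667) + (1.5)·(-0.8333) + (0.5)·(1.1667) + (-0.5)·(1.1667) + (-0.5)·(-3.8333)) / 5 = -4.5/5 = -0.9
  s[B,B] = ((0.1667)·(0.1667) + (2.1667)·(2.1667) + (-0.8333)·(-0.8333) + (1.1667)·(1.1667) + (1.1667)·(1.1667) + (-3.8333)·(-3.8333)) / 5 = 22.8333/5 = 4.5667
  Sample standard deviations s_i = √(s[i,i]):
  s(A) = √(2.3) = 1.5166
  s(B) = √(4.5667) = 2.137

Step 3 — r_{ij} = s_{ij} / (s_i · s_j):
  r[A,A] = 1 (diagonal).
  r[A,B] = -0.9 / (1.5166 · 2.137) = -0.9 / 3.2409 = -0.2777
  r[B,B] = 1 (diagonal).

R is symmetric with unit diagonal. Assembling:

R = [[1, -0.2777],
 [-0.2777, 1]]


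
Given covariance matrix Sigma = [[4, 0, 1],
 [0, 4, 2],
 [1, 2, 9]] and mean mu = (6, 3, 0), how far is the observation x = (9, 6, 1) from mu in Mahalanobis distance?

Step 1 — centre the observation: (x - mu) = (3, 3, 1).

Step 2 — invert Sigma (cofactor / det for 3×3, or solve directly):
  Sigma^{-1} = [[0.2581, 0.0161, -0.0323],
 [0.0161, 0.2823, -0.0645],
 [-0.0323, -0.0645, 0.129]].

Step 3 — form the quadratic (x - mu)^T · Sigma^{-1} · (x - mu):
  Sigma^{-1} · (x - mu) = (0.7903, 0.8306, -0.1613).
  (x - mu)^T · [Sigma^{-1} · (x - mu)] = (3)·(0.7903) + (3)·(0.8306) + (1)·(-0.1613) = 4.7016.

Step 4 — take square root: d = √(4.7016) ≈ 2.1683.

d(x, mu) = √(4.7016) ≈ 2.1683


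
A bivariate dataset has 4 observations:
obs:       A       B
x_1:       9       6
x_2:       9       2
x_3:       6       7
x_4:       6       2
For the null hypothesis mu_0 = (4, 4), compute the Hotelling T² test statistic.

Step 1 — sample mean vector:
  mean(A) = (9 + 9 + 6 + 6) / 4 = 30/4 = 7.5
  mean(B) = (6 + 2 + 7 + 2) / 4 = 17/4 = 4.25
  x̄ = (7.5, 4.25),  deviation x̄ - mu_0 = (7.5, 4.25) - (4, 4) = (3.5, 0.25).

Step 2 — sample covariance matrix, S[i,j] = (1/(n-1)) · Σ_k (x_{k,i} - mean_i) · (x_{k,j} - mean_j), divisor n-1 = 3:
  S[A,A] = ((1.5)·(1.5) + (1.5)·(1.5) + (-1.5)·(-1.5) + (-1.5)·(-1.5)) / 3 = 9/3 = 3
  S[A,B] = ((1.5)·(1.75) + (1.5)·(-2.25) + (-1.5)·(2.75) + (-1.5)·(-2.25)) / 3 = -1.5/3 = -0.5
  S[B,B] = ((1.75)·(1.75) + (-2.25)·(-2.25) + (2.75)·(2.75) + (-2.25)·(-2.25)) / 3 = 20.75/3 = 6.9167
  S = [[3, -0.5],
 [-0.5, 6.9167]].

Step 3 — invert S. det(S) = 3·6.9167 - (-0.5)² = 20.5.
  S^{-1} = (1/det) · [[d, -b], [-b, a]] = [[0.3374, 0.0244],
 [0.0244, 0.1463]].

Step 4 — quadratic form (x̄ - mu_0)^T · S^{-1} · (x̄ - mu_0):
  S^{-1} · (x̄ - mu_0) = (1.187, 0.122),
  (x̄ - mu_0)^T · [...] = (3.5)·(1.187) + (0.25)·(0.122) = 4.185.

Step 5 — scale by n: T² = 4 · 4.185 = 16.7398.

T² ≈ 16.7398


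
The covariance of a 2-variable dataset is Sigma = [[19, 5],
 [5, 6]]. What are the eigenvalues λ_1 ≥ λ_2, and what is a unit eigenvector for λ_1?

Step 1 — characteristic polynomial of 2×2 Sigma:
  det(Sigma - λI) = λ² - trace · λ + det = 0.
  trace = 19 + 6 = 25, det = 19·6 - (5)² = 89.
Step 2 — discriminant:
  Δ = trace² - 4·det = 625 - 356 = 269.
Step 3 — eigenvalues:
  λ = (trace ± √Δ)/2 = (25 ± 16.4012)/2,
  λ_1 = 20.7006,  λ_2 = 4.2994.

Step 4 — unit eigenvector for λ_1: solve (Sigma - λ_1 I)v = 0. First row:
  (19 - 20.7006)·v_x + (5)·v_y = 0, i.e. (-1.7006)·v_x + (5)·v_y = 0,
  so v ∝ (b, λ_1 - a) = (5, 1.7006) = u.
  ||u|| = √((5)² + (1.7006)²) = √(27.8921) ≈ 5.2813,
  v_1 = u/||u|| ≈ (0.9467, 0.322) (||v_1|| = 1).

λ_1 = 20.7006,  λ_2 = 4.2994;  v_1 ≈ (0.9467, 0.322)


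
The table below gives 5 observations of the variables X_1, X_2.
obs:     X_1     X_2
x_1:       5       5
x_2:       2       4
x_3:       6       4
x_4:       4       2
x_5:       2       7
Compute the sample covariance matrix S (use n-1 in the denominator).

Step 1 — column means:
  mean(X_1) = (5 + 2 + 6 + 4 + 2) / 5 = 19/5 = 3.8
  mean(X_2) = (5 + 4 + 4 + 2 + 7) / 5 = 22/5 = 4.4

Step 2 — sample covariance S[i,j] = (1/(n-1)) · Σ_k (x_{k,i} - mean_i) · (x_{k,j} - mean_j), with n-1 = 4.
  S[X_1,X_1] = ((1.2)·(1.2) + (-1.8)·(-1.8) + (2.2)·(2.2) + (0.2)·(0.2) + (-1.8)·(-1.8)) / 4 = 12.8/4 = 3.2
  S[X_1,X_2] = ((1.2)·(0.6) + (-1.8)·(-0.4) + (2.2)·(-0.4) + (0.2)·(-2.4) + (-1.8)·(2.6)) / 4 = -4.6/4 = -1.15
  S[X_2,X_2] = ((0.6)·(0.6) + (-0.4)·(-0.4) + (-0.4)·(-0.4) + (-2.4)·(-2.4) + (2.6)·(2.6)) / 4 = 13.2/4 = 3.3

S is symmetric (S[j,i] = S[i,j]). Assembling:

S = [[3.2, -1.15],
 [-1.15, 3.3]]


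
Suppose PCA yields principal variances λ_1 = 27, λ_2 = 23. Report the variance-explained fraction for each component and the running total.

Step 1 — total variance = trace(Sigma) = Σ λ_i = 27 + 23 = 50.

Step 2 — fraction explained by component i = λ_i / Σ λ:
  PC1: 27/50 = 0.54
  PC2: 23/50 = 0.46

Step 3 — cumulative fraction after k components = (λ_1 + ... + λ_k) / Σ λ:
  k = 1: 27/50 = 0.54
  k = 2: (27 + 23)/50 = 50/50 = 1

Summary (fraction, with percent):

explained: PC1 0.54 (54%), PC2 0.46 (46%);  cumulative: 0.54, 1


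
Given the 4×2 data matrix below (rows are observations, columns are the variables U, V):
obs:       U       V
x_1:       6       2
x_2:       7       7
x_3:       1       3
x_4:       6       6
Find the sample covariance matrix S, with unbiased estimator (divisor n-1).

Step 1 — column means:
  mean(U) = (6 + 7 + 1 + 6) / 4 = 20/4 = 5
  mean(V) = (2 + 7 + 3 + 6) / 4 = 18/4 = 4.5

Step 2 — sample covariance S[i,j] = (1/(n-1)) · Σ_k (x_{k,i} - mean_i) · (x_{k,j} - mean_j), with n-1 = 3.
  S[U,U] = ((1)·(1) + (2)·(2) + (-4)·(-4) + (1)·(1)) / 3 = 22/3 = 7.3333
  S[U,V] = ((1)·(-2.5) + (2)·(2.5) + (-4)·(-1.5) + (1)·(1.5)) / 3 = 10/3 = 3.3333
  S[V,V] = ((-2.5)·(-2.5) + (2.5)·(2.5) + (-1.5)·(-1.5) + (1.5)·(1.5)) / 3 = 17/3 = 5.6667

S is symmetric (S[j,i] = S[i,j]). Assembling:

S = [[7.3333, 3.3333],
 [3.3333, 5.6667]]


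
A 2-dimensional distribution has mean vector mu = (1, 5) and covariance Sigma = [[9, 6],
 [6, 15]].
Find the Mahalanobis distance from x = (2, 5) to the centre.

Step 1 — centre the observation: (x - mu) = (1, 0).

Step 2 — invert Sigma. det(Sigma) = 9·15 - (6)² = 99.
  Sigma^{-1} = (1/det) · [[d, -b], [-b, a]] = [[0.1515, -0.0606],
 [-0.0606, 0.0909]].

Step 3 — form the quadratic (x - mu)^T · Sigma^{-1} · (x - mu):
  Sigma^{-1} · (x - mu) = (0.1515, -0.0606).
  (x - mu)^T · [Sigma^{-1} · (x - mu)] = (1)·(0.1515) + (0)·(-0.0606) = 0.1515.

Step 4 — take square root: d = √(0.1515) ≈ 0.3892.

d(x, mu) = √(0.1515) ≈ 0.3892


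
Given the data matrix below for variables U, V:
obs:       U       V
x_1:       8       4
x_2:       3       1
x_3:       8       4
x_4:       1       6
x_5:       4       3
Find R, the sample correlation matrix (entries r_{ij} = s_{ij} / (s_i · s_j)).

Step 1 — column means:
  mean(U) = (8 + 3 + 8 + 1 + 4) / 5 = 24/5 = 4.8
  mean(V) = (4 + 1 + 4 + 6 + 3) / 5 = 18/5 = 3.6

Step 2 — sample variances and covariances s[i,j] = (1/(n-1)) · Σ_k (x_{k,i} - mean_i) · (x_{k,j} - mean_j), with n-1 = 4:
  s[U,U] = ((3.2)·(3.2) + (-1.8)·(-1.8) + (3.2)·(3.2) + (-3.8)·(-3.8) + (-0.8)·(-0.8)) / 4 = 38.8/4 = 9.7
  s[U,V] = ((3.2)·(0.4) + (-1.8)·(-2.6) + (3.2)·(0.4) + (-3.8)·(2.4) + (-0.8)·(-0.6)) / 4 = -1.4/4 = -0.35
  s[V,V] = ((0.4)·(0.4) + (-2.6)·(-2.6) + (0.4)·(0.4) + (2.4)·(2.4) + (-0.6)·(-0.6)) / 4 = 13.2/4 = 3.3
  Sample standard deviations s_i = √(s[i,i]):
  s(U) = √(9.7) = 3.1145
  s(V) = √(3.3) = 1.8166

Step 3 — r_{ij} = s_{ij} / (s_i · s_j):
  r[U,U] = 1 (diagonal).
  r[U,V] = -0.35 / (3.1145 · 1.8166) = -0.35 / 5.6577 = -0.0619
  r[V,V] = 1 (diagonal).

R is symmetric with unit diagonal. Assembling:

R = [[1, -0.0619],
 [-0.0619, 1]]


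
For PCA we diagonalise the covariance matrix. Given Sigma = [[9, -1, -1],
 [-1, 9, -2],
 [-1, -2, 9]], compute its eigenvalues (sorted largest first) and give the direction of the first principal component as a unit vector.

Step 1 — characteristic polynomial p(λ) = det(λI - Sigma) = λ³ - tr·λ² + c_1·λ - det, where tr = trace, c_1 = sum of the principal 2×2 minors, det = det(Sigma):
  tr = 9 + 9 + 9 = 27,
  c_1 = (9·9 - (-1)²) + (9·9 - (-1)²) + (9·9 - (-2)²) = 80 + 80 + 77 = 237,
  det = 9·(9·9 - (-2)²) - (-1)·((-1)·9 - (-2)·(-1)) + (-1)·((-1)·(-2) - 9·(-1)) = 9·(77) - (-1)·(-11) + (-1)·(11) = 671.
  So p(λ) = λ³ - 27λ² + 237λ - 671.
Step 2 — look for an integer root (rational root theorem: any rational root is an integer divisor of 671). Testing λ = 11:
  p(11) = 1331 - 3267 + 2607 - 671 = 0  ✓
  Dividing out (λ - 11): p(λ) = (λ - 11)(λ² - 16λ + 61).
Step 3 — remaining eigenvalues from the quadratic λ² - 16λ + 61 = 0:
  Δ = 16² - 4·61 = 256 - 244 = 12,  λ = (16 ± √12)/2 = (16 ± 3.4641)/2 ≈ 9.7321 or 6.2679.
  Sorted: λ_1 = 11,  λ_2 = 9.7321,  λ_3 = 6.2679  (check: sum = 27 = tr ✓).

Step 4 — unit eigenvector for λ_1 = 11: v spans the null space of (Sigma - λ_1 I), whose rows are
  r_1 = (-2, -1, -1),  r_2 = (-1, -2, -2),  r_3 = (-1, -2, -2).
  v is orthogonal to every row, so take v ∝ r_1 × r_2 = ((-1)·(-2) - (-1)·(-2), (-1)·(-1) - (-2)·(-2), (-2)·(-2) - (-1)·(-1)) = (0, -3, 3).
  Rescale (divide by 3; multiply by -1 so the first nonzero entry is positive): u = (0, 1, -1).
  ||u|| = √((0)² + (1)² + (-1)²) = √(2) ≈ 1.4142,  v_1 = u/||u|| ≈ (0, 0.7071, -0.7071) (||v_1|| = 1).

λ_1 = 11,  λ_2 = 9.7321,  λ_3 = 6.2679;  v_1 ≈ (0, 0.7071, -0.7071)


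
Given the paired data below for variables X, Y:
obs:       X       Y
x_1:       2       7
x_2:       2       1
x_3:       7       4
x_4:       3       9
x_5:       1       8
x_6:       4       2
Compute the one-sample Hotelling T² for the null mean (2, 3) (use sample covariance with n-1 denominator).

Step 1 — sample mean vector:
  mean(X) = (2 + 2 + 7 + 3 + 1 + 4) / 6 = 19/6 = 3.1667
  mean(Y) = (7 + 1 + 4 + 9 + 8 + 2) / 6 = 31/6 = 5.1667
  x̄ = (3.1667, 5.1667),  deviation x̄ - mu_0 = (3.1667, 5.1667) - (2, 3) = (1.1667, 2.1667).

Step 2 — sample covariance matrix, S[i,j] = (1/(n-1)) · Σ_k (x_{k,i} - mean_i) · (x_{k,j} - mean_j), divisor n-1 = 5:
  S[X,X] = ((-1.1667)·(-1.1667) + (-1.1667)·(-1.1667) + (3.8333)·(3.8333) + (-0.1667)·(-0.1667) + (-2.1667)·(-2.1667) + (0.8333)·(0.8333)) / 5 = 22.8333/5 = 4.5667
  S[X,Y] = ((-1.1667)·(1.8333) + (-1.1667)·(-4.1667) + (3.8333)·(-1.1667) + (-0.1667)·(3.8333) + (-2.1667)·(2.8333) + (0.8333)·(-3.1667)) / 5 = -11.1667/5 = -2.2333
  S[Y,Y] = ((1.8333)·(1.8333) + (-4.1667)·(-4.1667) + (-1.1667)·(-1.1667) + (3.8333)·(3.8333) + (2.8333)·(2.8333) + (-3.1667)·(-3.1667)) / 5 = 54.8333/5 = 10.9667
  S = [[4.5667, -2.2333],
 [-2.2333, 10.9667]].

Step 3 — invert S. det(S) = 4.5667·10.9667 - (-2.2333)² = 45.0933.
  S^{-1} = (1/det) · [[d, -b], [-b, a]] = [[0.2432, 0.0495],
 [0.0495, 0.1013]].

Step 4 — quadratic form (x̄ - mu_0)^T · S^{-1} · (x̄ - mu_0):
  S^{-1} · (x̄ - mu_0) = (0.391, 0.2772),
  (x̄ - mu_0)^T · [...] = (1.1667)·(0.391) + (2.1667)·(0.2772) = 1.0568.

Step 5 — scale by n: T² = 6 · 1.0568 = 6.3409.

T² ≈ 6.3409


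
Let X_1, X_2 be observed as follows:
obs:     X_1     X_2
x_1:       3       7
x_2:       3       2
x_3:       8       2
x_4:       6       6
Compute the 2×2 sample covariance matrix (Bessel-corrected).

Step 1 — column means:
  mean(X_1) = (3 + 3 + 8 + 6) / 4 = 20/4 = 5
  mean(X_2) = (7 + 2 + 2 + 6) / 4 = 17/4 = 4.25

Step 2 — sample covariance S[i,j] = (1/(n-1)) · Σ_k (x_{k,i} - mean_i) · (x_{k,j} - mean_j), with n-1 = 3.
  S[X_1,X_1] = ((-2)·(-2) + (-2)·(-2) + (3)·(3) + (1)·(1)) / 3 = 18/3 = 6
  S[X_1,X_2] = ((-2)·(2.75) + (-2)·(-2.25) + (3)·(-2.25) + (1)·(1.75)) / 3 = -6/3 = -2
  S[X_2,X_2] = ((2.75)·(2.75) + (-2.25)·(-2.25) + (-2.25)·(-2.25) + (1.75)·(1.75)) / 3 = 20.75/3 = 6.9167

S is symmetric (S[j,i] = S[i,j]). Assembling:

S = [[6, -2],
 [-2, 6.9167]]


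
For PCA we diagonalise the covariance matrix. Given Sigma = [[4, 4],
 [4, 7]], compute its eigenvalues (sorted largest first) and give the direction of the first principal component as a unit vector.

Step 1 — characteristic polynomial of 2×2 Sigma:
  det(Sigma - λI) = λ² - trace · λ + det = 0.
  trace = 4 + 7 = 11, det = 4·7 - (4)² = 12.
Step 2 — discriminant:
  Δ = trace² - 4·det = 121 - 48 = 73.
Step 3 — eigenvalues:
  λ = (trace ± √Δ)/2 = (11 ± 8.544)/2,
  λ_1 = 9.772,  λ_2 = 1.228.

Step 4 — unit eigenvector for λ_1: solve (Sigma - λ_1 I)v = 0. First row:
  (4 - 9.772)·v_x + (4)·v_y = 0, i.e. (-5.772)·v_x + (4)·v_y = 0,
  so v ∝ (b, λ_1 - a) = (4, 5.772) = u.
  ||u|| = √((4)² + (5.772)²) = √(49.316) ≈ 7.0225,
  v_1 = u/||u|| ≈ (0.5696, 0.8219) (||v_1|| = 1).

λ_1 = 9.772,  λ_2 = 1.228;  v_1 ≈ (0.5696, 0.8219)


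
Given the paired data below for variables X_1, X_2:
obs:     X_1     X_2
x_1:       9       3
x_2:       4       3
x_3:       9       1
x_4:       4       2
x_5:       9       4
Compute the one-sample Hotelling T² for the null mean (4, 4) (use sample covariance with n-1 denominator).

Step 1 — sample mean vector:
  mean(X_1) = (9 + 4 + 9 + 4 + 9) / 5 = 35/5 = 7
  mean(X_2) = (3 + 3 + 1 + 2 + 4) / 5 = 13/5 = 2.6
  x̄ = (7, 2.6),  deviation x̄ - mu_0 = (7, 2.6) - (4, 4) = (3, -1.4).

Step 2 — sample covariance matrix, S[i,j] = (1/(n-1)) · Σ_k (x_{k,i} - mean_i) · (x_{k,j} - mean_j), divisor n-1 = 4:
  S[X_1,X_1] = ((2)·(2) + (-3)·(-3) + (2)·(2) + (-3)·(-3) + (2)·(2)) / 4 = 30/4 = 7.5
  S[X_1,X_2] = ((2)·(0.4) + (-3)·(0.4) + (2)·(-1.6) + (-3)·(-0.6) + (2)·(1.4)) / 4 = 1/4 = 0.25
  S[X_2,X_2] = ((0.4)·(0.4) + (0.4)·(0.4) + (-1.6)·(-1.6) + (-0.6)·(-0.6) + (1.4)·(1.4)) / 4 = 5.2/4 = 1.3
  S = [[7.5, 0.25],
 [0.25, 1.3]].

Step 3 — invert S. det(S) = 7.5·1.3 - (0.25)² = 9.6875.
  S^{-1} = (1/det) · [[d, -b], [-b, a]] = [[0.1342, -0.0258],
 [-0.0258, 0.7742]].

Step 4 — quadratic form (x̄ - mu_0)^T · S^{-1} · (x̄ - mu_0):
  S^{-1} · (x̄ - mu_0) = (0.4387, -1.1613),
  (x̄ - mu_0)^T · [...] = (3)·(0.4387) + (-1.4)·(-1.1613) = 2.9419.

Step 5 — scale by n: T² = 5 · 2.9419 = 14.7097.

T² ≈ 14.7097


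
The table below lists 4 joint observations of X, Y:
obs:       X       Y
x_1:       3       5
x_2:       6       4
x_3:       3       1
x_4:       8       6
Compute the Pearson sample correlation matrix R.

Step 1 — column means:
  mean(X) = (3 + 6 + 3 + 8) / 4 = 20/4 = 5
  mean(Y) = (5 + 4 + 1 + 6) / 4 = 16/4 = 4

Step 2 — sample variances and covariances s[i,j] = (1/(n-1)) · Σ_k (x_{k,i} - mean_i) · (x_{k,j} - mean_j), with n-1 = 3:
  s[X,X] = ((-2)·(-2) + (1)·(1) + (-2)·(-2) + (3)·(3)) / 3 = 18/3 = 6
  s[X,Y] = ((-2)·(1) + (1)·(0) + (-2)·(-3) + (3)·(2)) / 3 = 10/3 = 3.3333
  s[Y,Y] = ((1)·(1) + (0)·(0) + (-3)·(-3) + (2)·(2)) / 3 = 14/3 = 4.6667
  Sample standard deviations s_i = √(s[i,i]):
  s(X) = √(6) = 2.4495
  s(Y) = √(4.6667) = 2.1602

Step 3 — r_{ij} = s_{ij} / (s_i · s_j):
  r[X,X] = 1 (diagonal).
  r[X,Y] = 3.3333 / (2.4495 · 2.1602) = 3.3333 / 5.2915 = 0.6299
  r[Y,Y] = 1 (diagonal).

R is symmetric with unit diagonal. Assembling:

R = [[1, 0.6299],
 [0.6299, 1]]


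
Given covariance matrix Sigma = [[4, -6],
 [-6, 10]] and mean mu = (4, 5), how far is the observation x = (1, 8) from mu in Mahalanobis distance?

Step 1 — centre the observation: (x - mu) = (-3, 3).

Step 2 — invert Sigma. det(Sigma) = 4·10 - (-6)² = 4.
  Sigma^{-1} = (1/det) · [[d, -b], [-b, a]] = [[2.5, 1.5],
 [1.5, 1]].

Step 3 — form the quadratic (x - mu)^T · Sigma^{-1} · (x - mu):
  Sigma^{-1} · (x - mu) = (-3, -1.5).
  (x - mu)^T · [Sigma^{-1} · (x - mu)] = (-3)·(-3) + (3)·(-1.5) = 4.5.

Step 4 — take square root: d = √(4.5) ≈ 2.1213.

d(x, mu) = √(4.5) ≈ 2.1213


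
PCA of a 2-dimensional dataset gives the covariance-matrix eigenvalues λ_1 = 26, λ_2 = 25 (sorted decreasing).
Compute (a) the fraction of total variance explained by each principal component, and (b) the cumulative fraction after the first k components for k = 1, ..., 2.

Step 1 — total variance = trace(Sigma) = Σ λ_i = 26 + 25 = 51.

Step 2 — fraction explained by component i = λ_i / Σ λ:
  PC1: 26/51 = 0.5098
  PC2: 25/51 = 0.4902

Step 3 — cumulative fraction after k components = (λ_1 + ... + λ_k) / Σ λ:
  k = 1: 26/51 = 0.5098
  k = 2: (26 + 25)/51 = 51/51 = 1

Summary (fraction, with percent):

explained: PC1 0.5098 (50.98%), PC2 0.4902 (49.02%);  cumulative: 0.5098, 1


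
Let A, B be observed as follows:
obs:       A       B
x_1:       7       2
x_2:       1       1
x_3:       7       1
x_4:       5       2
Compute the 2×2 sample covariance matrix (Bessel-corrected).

Step 1 — column means:
  mean(A) = (7 + 1 + 7 + 5) / 4 = 20/4 = 5
  mean(B) = (2 + 1 + 1 + 2) / 4 = 6/4 = 1.5

Step 2 — sample covariance S[i,j] = (1/(n-1)) · Σ_k (x_{k,i} - mean_i) · (x_{k,j} - mean_j), with n-1 = 3.
  S[A,A] = ((2)·(2) + (-4)·(-4) + (2)·(2) + (0)·(0)) / 3 = 24/3 = 8
  S[A,B] = ((2)·(0.5) + (-4)·(-0.5) + (2)·(-0.5) + (0)·(0.5)) / 3 = 2/3 = 0.6667
  S[B,B] = ((0.5)·(0.5) + (-0.5)·(-0.5) + (-0.5)·(-0.5) + (0.5)·(0.5)) / 3 = 1/3 = 0.3333

S is symmetric (S[j,i] = S[i,j]). Assembling:

S = [[8, 0.6667],
 [0.6667, 0.3333]]


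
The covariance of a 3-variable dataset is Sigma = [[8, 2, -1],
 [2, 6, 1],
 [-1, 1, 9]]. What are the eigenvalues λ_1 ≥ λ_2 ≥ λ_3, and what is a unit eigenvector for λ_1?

Step 1 — characteristic polynomial p(λ) = det(λI - Sigma) = λ³ - tr·λ² + c_1·λ - det, where tr = trace, c_1 = sum of the principal 2×2 minors, det = det(Sigma):
  tr = 8 + 6 + 9 = 23,
  c_1 = (8·6 - (2)²) + (8·9 - (-1)²) + (6·9 - (1)²) = 44 + 71 + 53 = 168,
  det = 8·(6·9 - (1)²) - (2)·((2)·9 - (1)·(-1)) + (-1)·((2)·(1) - 6·(-1)) = 8·(53) - (2)·(19) + (-1)·(8) = 378.
  So p(λ) = λ³ - 23λ² + 168λ - 378.
Step 2 — look for an integer root (rational root theorem: any rational root is an integer divisor of 378). Testing λ = 9:
  p(9) = 729 - 1863 + 1512 - 378 = 0  ✓
  Dividing out (λ - 9): p(λ) = (λ - 9)(λ² - 14λ + 42).
Step 3 — remaining eigenvalues from the quadratic λ² - 14λ + 42 = 0:
  Δ = 14² - 4·42 = 196 - 168 = 28,  λ = (14 ± √28)/2 = (14 ± 5.2915)/2 ≈ 9.6458 or 4.3542.
  Sorted: λ_1 = 9.6458,  λ_2 = 9,  λ_3 = 4.3542  (check: sum = 23 = tr ✓).

Step 4 — unit eigenvector for λ_1 ≈ 9.6458: v spans the null space of (Sigma - λ_1 I), whose rows are
  r_1 = (-1.6458, 2, -1),  r_2 = (2, -3.6458, 1),  r_3 = (-1, 1, -0.6458).
  v is orthogonal to every row, so take v ∝ r_1 × r_2 = ((2)·(1) - (-1)·(-3.6458), (-1)·(2) - (-1.6458)·(1), (-1.6458)·(-3.6458) - (2)·(2)) ≈ (-1.6458, -0.3542, 2).
  Rescale (multiply by -1 so the first nonzero entry is positive): u = (1.6458, 0.3542, -2).
  ||u|| = √((1.6458)² + (0.3542)² + (-2)²) = √(6.834) ≈ 2.6142,  v_1 = u/||u|| ≈ (0.6295, 0.1355, -0.7651) (||v_1|| = 1).

λ_1 = 9.6458,  λ_2 = 9,  λ_3 = 4.3542;  v_1 ≈ (0.6295, 0.1355, -0.7651)


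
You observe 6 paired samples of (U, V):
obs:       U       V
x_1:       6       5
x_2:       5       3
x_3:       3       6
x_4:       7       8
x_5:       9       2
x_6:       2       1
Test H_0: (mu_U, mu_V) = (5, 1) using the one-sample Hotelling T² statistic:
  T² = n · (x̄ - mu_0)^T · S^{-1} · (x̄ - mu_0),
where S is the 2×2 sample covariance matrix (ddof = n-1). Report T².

Step 1 — sample mean vector:
  mean(U) = (6 + 5 + 3 + 7 + 9 + 2) / 6 = 32/6 = 5.3333
  mean(V) = (5 + 3 + 6 + 8 + 2 + 1) / 6 = 25/6 = 4.1667
  x̄ = (5.3333, 4.1667),  deviation x̄ - mu_0 = (5.3333, 4.1667) - (5, 1) = (0.3333, 3.1667).

Step 2 — sample covariance matrix, S[i,j] = (1/(n-1)) · Σ_k (x_{k,i} - mean_i) · (x_{k,j} - mean_j), divisor n-1 = 5:
  S[U,U] = ((0.6667)·(0.6667) + (-0.3333)·(-0.3333) + (-2.3333)·(-2.3333) + (1.6667)·(1.6667) + (3.6667)·(3.6667) + (-3.3333)·(-3.3333)) / 5 = 33.3333/5 = 6.6667
  S[U,V] = ((0.6667)·(0.8333) + (-0.3333)·(-1.1667) + (-2.3333)·(1.8333) + (1.6667)·(3.8333) + (3.6667)·(-2.1667) + (-3.3333)·(-3.1667)) / 5 = 5.6667/5 = 1.1333
  S[V,V] = ((0.8333)·(0.8333) + (-1.1667)·(-1.1667) + (1.8333)·(1.8333) + (3.8333)·(3.8333) + (-2.1667)·(-2.1667) + (-3.1667)·(-3.1667)) / 5 = 34.8333/5 = 6.9667
  S = [[6.6667, 1.1333],
 [1.1333, 6.9667]].

Step 3 — invert S. det(S) = 6.6667·6.9667 - (1.1333)² = 45.16.
  S^{-1} = (1/det) · [[d, -b], [-b, a]] = [[0.1543, -0.0251],
 [-0.0251, 0.1476]].

Step 4 — quadratic form (x̄ - mu_0)^T · S^{-1} · (x̄ - mu_0):
  S^{-1} · (x̄ - mu_0) = (-0.028, 0.4591),
  (x̄ - mu_0)^T · [...] = (0.3333)·(-0.028) + (3.1667)·(0.4591) = 1.4445.

Step 5 — scale by n: T² = 6 · 1.4445 = 8.667.

T² ≈ 8.667


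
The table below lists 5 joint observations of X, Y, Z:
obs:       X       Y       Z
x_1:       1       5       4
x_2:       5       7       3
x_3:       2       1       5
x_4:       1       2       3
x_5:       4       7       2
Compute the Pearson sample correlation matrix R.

Step 1 — column means:
  mean(X) = (1 + 5 + 2 + 1 + 4) / 5 = 13/5 = 2.6
  mean(Y) = (5 + 7 + 1 + 2 + 7) / 5 = 22/5 = 4.4
  mean(Z) = (4 + 3 + 5 + 3 + 2) / 5 = 17/5 = 3.4

Step 2 — sample variances and covariances s[i,j] = (1/(n-1)) · Σ_k (x_{k,i} - mean_i) · (x_{k,j} - mean_j), with n-1 = 4:
  s[X,X] = ((-1.6)·(-1.6) + (2.4)·(2.4) + (-0.6)·(-0.6) + (-1.6)·(-1.6) + (1.4)·(1.4)) / 4 = 13.2/4 = 3.3
  s[X,Y] = ((-1.6)·(0.6) + (2.4)·(2.6) + (-0.6)·(-3.4) + (-1.6)·(-2.4) + (1.4)·(2.6)) / 4 = 14.8/4 = 3.7
  s[X,Z] = ((-1.6)·(0.6) + (2.4)·(-0.4) + (-0.6)·(1.6) + (-1.6)·(-0.4) + (1.4)·(-1.4)) / 4 = -4.2/4 = -1.05
  s[Y,Y] = ((0.6)·(0.6) + (2.6)·(2.6) + (-3.4)·(-3.4) + (-2.4)·(-2.4) + (2.6)·(2.6)) / 4 = 31.2/4 = 7.8
  s[Y,Z] = ((0.6)·(0.6) + (2.6)·(-0.4) + (-3.4)·(1.6) + (-2.4)·(-0.4) + (2.6)·(-1.4)) / 4 = -8.8/4 = -2.2
  s[Z,Z] = ((0.6)·(0.6) + (-0.4)·(-0.4) + (1.6)·(1.6) + (-0.4)·(-0.4) + (-1.4)·(-1.4)) / 4 = 5.2/4 = 1.3
  Sample standard deviations s_i = √(s[i,i]):
  s(X) = √(3.3) = 1.8166
  s(Y) = √(7.8) = 2.7928
  s(Z) = √(1.3) = 1.1402

Step 3 — r_{ij} = s_{ij} / (s_i · s_j):
  r[X,X] = 1 (diagonal).
  r[X,Y] = 3.7 / (1.8166 · 2.7928) = 3.7 / 5.0735 = 0.7293
  r[X,Z] = -1.05 / (1.8166 · 1.1402) = -1.05 / 2.0712 = -0.5069
  r[Y,Y] = 1 (diagonal).
  r[Y,Z] = -2.2 / (2.7928 · 1.1402) = -2.2 / 3.1843 = -0.6909
  r[Z,Z] = 1 (diagonal).

R is symmetric with unit diagonal. Assembling:

R = [[1, 0.7293, -0.5069],
 [0.7293, 1, -0.6909],
 [-0.5069, -0.6909, 1]]


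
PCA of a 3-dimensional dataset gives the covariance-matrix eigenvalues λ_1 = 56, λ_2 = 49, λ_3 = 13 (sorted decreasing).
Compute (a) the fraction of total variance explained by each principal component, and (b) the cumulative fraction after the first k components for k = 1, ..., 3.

Step 1 — total variance = trace(Sigma) = Σ λ_i = 56 + 49 + 13 = 118.

Step 2 — fraction explained by component i = λ_i / Σ λ:
  PC1: 56/118 = 0.4746
  PC2: 49/118 = 0.4153
  PC3: 13/118 = 0.1102

Step 3 — cumulative fraction after k components = (λ_1 + ... + λ_k) / Σ λ:
  k = 1: 56/118 = 0.4746
  k = 2: (56 + 49)/118 = 105/118 = 0.8898
  k = 3: (56 + 49 + 13)/118 = 118/118 = 1

Summary (fraction, with percent):

explained: PC1 0.4746 (47.46%), PC2 0.4153 (41.53%), PC3 0.1102 (11.02%);  cumulative: 0.4746, 0.8898, 1


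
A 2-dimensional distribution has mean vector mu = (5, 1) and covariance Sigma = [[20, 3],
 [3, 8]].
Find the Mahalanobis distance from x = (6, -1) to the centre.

Step 1 — centre the observation: (x - mu) = (1, -2).

Step 2 — invert Sigma. det(Sigma) = 20·8 - (3)² = 151.
  Sigma^{-1} = (1/det) · [[d, -b], [-b, a]] = [[0.053, -0.0199],
 [-0.0199, 0.1325]].

Step 3 — form the quadratic (x - mu)^T · Sigma^{-1} · (x - mu):
  Sigma^{-1} · (x - mu) = (0.0927, -0.2848).
  (x - mu)^T · [Sigma^{-1} · (x - mu)] = (1)·(0.0927) + (-2)·(-0.2848) = 0.6623.

Step 4 — take square root: d = √(0.6623) ≈ 0.8138.

d(x, mu) = √(0.6623) ≈ 0.8138


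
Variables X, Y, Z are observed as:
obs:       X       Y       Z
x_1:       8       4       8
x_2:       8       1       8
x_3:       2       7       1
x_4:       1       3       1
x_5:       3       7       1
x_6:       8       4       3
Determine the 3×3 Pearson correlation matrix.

Step 1 — column means:
  mean(X) = (8 + 8 + 2 + 1 + 3 + 8) / 6 = 30/6 = 5
  mean(Y) = (4 + 1 + 7 + 3 + 7 + 4) / 6 = 26/6 = 4.3333
  mean(Z) = (8 + 8 + 1 + 1 + 1 + 3) / 6 = 22/6 = 3.6667

Step 2 — sample variances and covariances s[i,j] = (1/(n-1)) · Σ_k (x_{k,i} - mean_i) · (x_{k,j} - mean_j), with n-1 = 5:
  s[X,X] = ((3)·(3) + (3)·(3) + (-3)·(-3) + (-4)·(-4) + (-2)·(-2) + (3)·(3)) / 5 = 56/5 = 11.2
  s[X,Y] = ((3)·(-0.3333) + (3)·(-3.3333) + (-3)·(2.6667) + (-4)·(-1.3333) + (-2)·(2.6667) + (3)·(-0.3333)) / 5 = -20/5 = -4
  s[X,Z] = ((3)·(4.3333) + (3)·(4.3333) + (-3)·(-2.6667) + (-4)·(-2.6667) + (-2)·(-2.6667) + (3)·(-0.6667)) / 5 = 48/5 = 9.6
  s[Y,Y] = ((-0.3333)·(-0.3333) + (-3.3333)·(-3.3333) + (2.6667)·(2.6667) + (-1.3333)·(-1.3333) + (2.6667)·(2.6667) + (-0.3333)·(-0.3333)) / 5 = 27.3333/5 = 5.4667
  s[Y,Z] = ((-0.3333)·(4.3333) + (-3.3333)·(4.3333) + (2.6667)·(-2.6667) + (-1.3333)·(-2.6667) + (2.6667)·(-2.6667) + (-0.3333)·(-0.6667)) / 5 = -26.3333/5 = -5.2667
  s[Z,Z] = ((4.3333)·(4.3333) + (4.3333)·(4.3333) + (-2.6667)·(-2.6667) + (-2.6667)·(-2.6667) + (-2.6667)·(-2.6667) + (-0.6667)·(-0.6667)) / 5 = 59.3333/5 = 11.8667
  Sample standard deviations s_i = √(s[i,i]):
  s(X) = √(11.2) = 3.3466
  s(Y) = √(5.4667) = 2.3381
  s(Z) = √(11.8667) = 3.4448

Step 3 — r_{ij} = s_{ij} / (s_i · s_j):
  r[X,X] = 1 (diagonal).
  r[X,Y] = -4 / (3.3466 · 2.3381) = -4 / 7.8247 = -0.5112
  r[X,Z] = 9.6 / (3.3466 · 3.4448) = 9.6 / 11.5285 = 0.8327
  r[Y,Y] = 1 (diagonal).
  r[Y,Z] = -5.2667 / (2.3381 · 3.4448) = -5.2667 / 8.0543 = -0.6539
  r[Z,Z] = 1 (diagonal).

R is symmetric with unit diagonal. Assembling:

R = [[1, -0.5112, 0.8327],
 [-0.5112, 1, -0.6539],
 [0.8327, -0.6539, 1]]


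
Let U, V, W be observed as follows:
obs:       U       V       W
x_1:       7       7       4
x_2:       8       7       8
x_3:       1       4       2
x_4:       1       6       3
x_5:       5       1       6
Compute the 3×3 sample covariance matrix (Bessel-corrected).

Step 1 — column means:
  mean(U) = (7 + 8 + 1 + 1 + 5) / 5 = 22/5 = 4.4
  mean(V) = (7 + 7 + 4 + 6 + 1) / 5 = 25/5 = 5
  mean(W) = (4 + 8 + 2 + 3 + 6) / 5 = 23/5 = 4.6

Step 2 — sample covariance S[i,j] = (1/(n-1)) · Σ_k (x_{k,i} - mean_i) · (x_{k,j} - mean_j), with n-1 = 4.
  S[U,U] = ((2.6)·(2.6) + (3.6)·(3.6) + (-3.4)·(-3.4) + (-3.4)·(-3.4) + (0.6)·(0.6)) / 4 = 43.2/4 = 10.8
  S[U,V] = ((2.6)·(2) + (3.6)·(2) + (-3.4)·(-1) + (-3.4)·(1) + (0.6)·(-4)) / 4 = 10/4 = 2.5
  S[U,W] = ((2.6)·(-0.6) + (3.6)·(3.4) + (-3.4)·(-2.6) + (-3.4)·(-1.6) + (0.6)·(1.4)) / 4 = 25.8/4 = 6.45
  S[V,V] = ((2)·(2) + (2)·(2) + (-1)·(-1) + (1)·(1) + (-4)·(-4)) / 4 = 26/4 = 6.5
  S[V,W] = ((2)·(-0.6) + (2)·(3.4) + (-1)·(-2.6) + (1)·(-1.6) + (-4)·(1.4)) / 4 = 1/4 = 0.25
  S[W,W] = ((-0.6)·(-0.6) + (3.4)·(3.4) + (-2.6)·(-2.6) + (-1.6)·(-1.6) + (1.4)·(1.4)) / 4 = 23.2/4 = 5.8

S is symmetric (S[j,i] = S[i,j]). Assembling:

S = [[10.8, 2.5, 6.45],
 [2.5, 6.5, 0.25],
 [6.45, 0.25, 5.8]]


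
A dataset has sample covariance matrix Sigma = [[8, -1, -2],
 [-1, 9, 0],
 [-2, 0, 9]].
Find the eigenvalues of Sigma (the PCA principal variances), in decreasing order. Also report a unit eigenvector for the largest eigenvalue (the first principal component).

Step 1 — characteristic polynomial p(λ) = det(λI - Sigma) = λ³ - tr·λ² + c_1·λ - det, where tr = trace, c_1 = sum of the principal 2×2 minors, det = det(Sigma):
  tr = 8 + 9 + 9 = 26,
  c_1 = (8·9 - (-1)²) + (8·9 - (-2)²) + (9·9 - (0)²) = 71 + 68 + 81 = 220,
  det = 8·(9·9 - (0)²) - (-1)·((-1)·9 - (0)·(-2)) + (-2)·((-1)·(0) - 9·(-2)) = 8·(81) - (-1)·(-9) + (-2)·(18) = 603.
  So p(λ) = λ³ - 26λ² + 220λ - 603.
Step 2 — look for an integer root (rational root theorem: any rational root is an integer divisor of 603). Testing λ = 9:
  p(9) = 729 - 2106 + 1980 - 603 = 0  ✓
  Dividing out (λ - 9): p(λ) = (λ - 9)(λ² - 17λ + 67).
Step 3 — remaining eigenvalues from the quadratic λ² - 17λ + 67 = 0:
  Δ = 17² - 4·67 = 289 - 268 = 21,  λ = (17 ± √21)/2 = (17 ± 4.5826)/2 ≈ 10.7913 or 6.2087.
  Sorted: λ_1 = 10.7913,  λ_2 = 9,  λ_3 = 6.2087  (check: sum = 26 = tr ✓).

Step 4 — unit eigenvector for λ_1 ≈ 10.7913: v spans the null space of (Sigma - λ_1 I), whose rows are
  r_1 = (-2.7913, -1, -2),  r_2 = (-1, -1.7913, 0),  r_3 = (-2, 0, -1.7913).
  v is orthogonal to every row, so take v ∝ r_1 × r_2 = ((-1)·(0) - (-2)·(-1.7913), (-2)·(-1) - (-2.7913)·(0), (-2.7913)·(-1.7913) - (-1)·(-1)) ≈ (-3.5826, 2, 4).
  Rescale (multiply by -1 so the first nonzero entry is positive): u = (3.5826, -2, -4).
  ||u|| = √((3.5826)² + (-2)² + (-4)²) = √(32.8348) ≈ 5.7302,  v_1 = u/||u|| ≈ (0.6252, -0.349, -0.6981) (||v_1|| = 1).

λ_1 = 10.7913,  λ_2 = 9,  λ_3 = 6.2087;  v_1 ≈ (0.6252, -0.349, -0.6981)


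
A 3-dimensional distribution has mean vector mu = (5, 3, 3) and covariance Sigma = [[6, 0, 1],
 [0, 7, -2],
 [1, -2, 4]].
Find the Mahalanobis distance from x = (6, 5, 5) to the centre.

Step 1 — centre the observation: (x - mu) = (1, 2, 2).

Step 2 — invert Sigma (cofactor / det for 3×3, or solve directly):
  Sigma^{-1} = [[0.1752, -0.0146, -0.0511],
 [-0.0146, 0.1679, 0.0876],
 [-0.0511, 0.0876, 0.3066]].

Step 3 — form the quadratic (x - mu)^T · Sigma^{-1} · (x - mu):
  Sigma^{-1} · (x - mu) = (0.0438, 0.4964, 0.7372).
  (x - mu)^T · [Sigma^{-1} · (x - mu)] = (1)·(0.0438) + (2)·(0.4964) + (2)·(0.7372) = 2.5109.

Step 4 — take square root: d = √(2.5109) ≈ 1.5846.

d(x, mu) = √(2.5109) ≈ 1.5846


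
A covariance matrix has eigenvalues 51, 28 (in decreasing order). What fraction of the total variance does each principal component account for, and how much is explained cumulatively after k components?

Step 1 — total variance = trace(Sigma) = Σ λ_i = 51 + 28 = 79.

Step 2 — fraction explained by component i = λ_i / Σ λ:
  PC1: 51/79 = 0.6456
  PC2: 28/79 = 0.3544

Step 3 — cumulative fraction after k components = (λ_1 + ... + λ_k) / Σ λ:
  k = 1: 51/79 = 0.6456
  k = 2: (51 + 28)/79 = 79/79 = 1

Summary (fraction, with percent):

explained: PC1 0.6456 (64.56%), PC2 0.3544 (35.44%);  cumulative: 0.6456, 1


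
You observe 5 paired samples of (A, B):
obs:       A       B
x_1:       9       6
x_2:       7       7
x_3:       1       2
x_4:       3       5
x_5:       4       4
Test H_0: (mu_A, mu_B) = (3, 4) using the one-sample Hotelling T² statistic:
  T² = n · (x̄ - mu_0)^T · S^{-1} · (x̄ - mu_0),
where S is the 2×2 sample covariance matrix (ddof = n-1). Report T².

Step 1 — sample mean vector:
  mean(A) = (9 + 7 + 1 + 3 + 4) / 5 = 24/5 = 4.8
  mean(B) = (6 + 7 + 2 + 5 + 4) / 5 = 24/5 = 4.8
  x̄ = (4.8, 4.8),  deviation x̄ - mu_0 = (4.8, 4.8) - (3, 4) = (1.8, 0.8).

Step 2 — sample covariance matrix, S[i,j] = (1/(n-1)) · Σ_k (x_{k,i} - mean_i) · (x_{k,j} - mean_j), divisor n-1 = 4:
  S[A,A] = ((4.2)·(4.2) + (2.2)·(2.2) + (-3.8)·(-3.8) + (-1.8)·(-1.8) + (-0.8)·(-0.8)) / 4 = 40.8/4 = 10.2
  S[A,B] = ((4.2)·(1.2) + (2.2)·(2.2) + (-3.8)·(-2.8) + (-1.8)·(0.2) + (-0.8)·(-0.8)) / 4 = 20.8/4 = 5.2
  S[B,B] = ((1.2)·(1.2) + (2.2)·(2.2) + (-2.8)·(-2.8) + (0.2)·(0.2) + (-0.8)·(-0.8)) / 4 = 14.8/4 = 3.7
  S = [[10.2, 5.2],
 [5.2, 3.7]].

Step 3 — invert S. det(S) = 10.2·3.7 - (5.2)² = 10.7.
  S^{-1} = (1/det) · [[d, -b], [-b, a]] = [[0.3458, -0.486],
 [-0.486, 0.9533]].

Step 4 — quadratic form (x̄ - mu_0)^T · S^{-1} · (x̄ - mu_0):
  S^{-1} · (x̄ - mu_0) = (0.2336, -0.1121),
  (x̄ - mu_0)^T · [...] = (1.8)·(0.2336) + (0.8)·(-0.1121) = 0.3308.

Step 5 — scale by n: T² = 5 · 0.3308 = 1.6542.

T² ≈ 1.6542


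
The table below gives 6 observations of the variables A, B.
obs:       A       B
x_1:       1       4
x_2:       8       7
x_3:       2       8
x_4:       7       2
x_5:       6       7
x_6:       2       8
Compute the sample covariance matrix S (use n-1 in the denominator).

Step 1 — column means:
  mean(A) = (1 + 8 + 2 + 7 + 6 + 2) / 6 = 26/6 = 4.3333
  mean(B) = (4 + 7 + 8 + 2 + 7 + 8) / 6 = 36/6 = 6

Step 2 — sample covariance S[i,j] = (1/(n-1)) · Σ_k (x_{k,i} - mean_i) · (x_{k,j} - mean_j), with n-1 = 5.
  S[A,A] = ((-3.3333)·(-3.3333) + (3.6667)·(3.6667) + (-2.3333)·(-2.3333) + (2.6667)·(2.6667) + (1.6667)·(1.6667) + (-2.3333)·(-2.3333)) / 5 = 45.3333/5 = 9.0667
  S[A,B] = ((-3.3333)·(-2) + (3.6667)·(1) + (-2.3333)·(2) + (2.6667)·(-4) + (1.6667)·(1) + (-2.3333)·(2)) / 5 = -8/5 = -1.6
  S[B,B] = ((-2)·(-2) + (1)·(1) + (2)·(2) + (-4)·(-4) + (1)·(1) + (2)·(2)) / 5 = 30/5 = 6

S is symmetric (S[j,i] = S[i,j]). Assembling:

S = [[9.0667, -1.6],
 [-1.6, 6]]


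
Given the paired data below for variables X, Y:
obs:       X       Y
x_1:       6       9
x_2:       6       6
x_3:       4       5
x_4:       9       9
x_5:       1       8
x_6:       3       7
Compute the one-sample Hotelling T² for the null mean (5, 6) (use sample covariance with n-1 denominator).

Step 1 — sample mean vector:
  mean(X) = (6 + 6 + 4 + 9 + 1 + 3) / 6 = 29/6 = 4.8333
  mean(Y) = (9 + 6 + 5 + 9 + 8 + 7) / 6 = 44/6 = 7.3333
  x̄ = (4.8333, 7.3333),  deviation x̄ - mu_0 = (4.8333, 7.3333) - (5, 6) = (-0.1667, 1.3333).

Step 2 — sample covariance matrix, S[i,j] = (1/(n-1)) · Σ_k (x_{k,i} - mean_i) · (x_{k,j} - mean_j), divisor n-1 = 5:
  S[X,X] = ((1.1667)·(1.1667) + (1.1667)·(1.1667) + (-0.8333)·(-0.8333) + (4.1667)·(4.1667) + (-3.8333)·(-3.8333) + (-1.8333)·(-1.8333)) / 5 = 38.8333/5 = 7.7667
  S[X,Y] = ((1.1667)·(1.6667) + (1.1667)·(-1.3333) + (-0.8333)·(-2.3333) + (4.1667)·(1.6667) + (-3.8333)·(0.6667) + (-1.8333)·(-0.3333)) / 5 = 7.3333/5 = 1.4667
  S[Y,Y] = ((1.6667)·(1.6667) + (-1.3333)·(-1.3333) + (-2.3333)·(-2.3333) + (1.6667)·(1.6667) + (0.6667)·(0.6667) + (-0.3333)·(-0.3333)) / 5 = 13.3333/5 = 2.6667
  S = [[7.7667, 1.4667],
 [1.4667, 2.6667]].

Step 3 — invert S. det(S) = 7.7667·2.6667 - (1.4667)² = 18.56.
  S^{-1} = (1/det) · [[d, -b], [-b, a]] = [[0.1437, -0.079],
 [-0.079, 0.4185]].

Step 4 — quadratic form (x̄ - mu_0)^T · S^{-1} · (x̄ - mu_0):
  S^{-1} · (x̄ - mu_0) = (-0.1293, 0.5711),
  (x̄ - mu_0)^T · [...] = (-0.1667)·(-0.1293) + (1.3333)·(0.5711) = 0.783.

Step 5 — scale by n: T² = 6 · 0.783 = 4.6983.

T² ≈ 4.6983


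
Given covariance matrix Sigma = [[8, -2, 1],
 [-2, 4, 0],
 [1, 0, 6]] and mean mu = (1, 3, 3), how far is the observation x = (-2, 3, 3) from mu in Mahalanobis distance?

Step 1 — centre the observation: (x - mu) = (-3, 0, 0).

Step 2 — invert Sigma (cofactor / det for 3×3, or solve directly):
  Sigma^{-1} = [[0.1463, 0.0732, -0.0244],
 [0.0732, 0.2866, -0.0122],
 [-0.0244, -0.0122, 0.1707]].

Step 3 — form the quadratic (x - mu)^T · Sigma^{-1} · (x - mu):
  Sigma^{-1} · (x - mu) = (-0.439, -0.2195, 0.0732).
  (x - mu)^T · [Sigma^{-1} · (x - mu)] = (-3)·(-0.439) + (0)·(-0.2195) + (0)·(0.0732) = 1.3171.

Step 4 — take square root: d = √(1.3171) ≈ 1.1476.

d(x, mu) = √(1.3171) ≈ 1.1476


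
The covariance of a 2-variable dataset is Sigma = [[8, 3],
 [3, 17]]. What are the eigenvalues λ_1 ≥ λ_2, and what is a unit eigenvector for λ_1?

Step 1 — characteristic polynomial of 2×2 Sigma:
  det(Sigma - λI) = λ² - trace · λ + det = 0.
  trace = 8 + 17 = 25, det = 8·17 - (3)² = 127.
Step 2 — discriminant:
  Δ = trace² - 4·det = 625 - 508 = 117.
Step 3 — eigenvalues:
  λ = (trace ± √Δ)/2 = (25 ± 10.8167)/2,
  λ_1 = 17.9083,  λ_2 = 7.0917.

Step 4 — unit eigenvector for λ_1: solve (Sigma - λ_1 I)v = 0. First row:
  (8 - 17.9083)·v_x + (3)·v_y = 0, i.e. (-9.9083)·v_x + (3)·v_y = 0,
  so v ∝ (b, λ_1 - a) = (3, 9.9083) = u.
  ||u|| = √((3)² + (9.9083)²) = √(107.1749) ≈ 10.3525,
  v_1 = u/||u|| ≈ (0.2898, 0.9571) (||v_1|| = 1).

λ_1 = 17.9083,  λ_2 = 7.0917;  v_1 ≈ (0.2898, 0.9571)


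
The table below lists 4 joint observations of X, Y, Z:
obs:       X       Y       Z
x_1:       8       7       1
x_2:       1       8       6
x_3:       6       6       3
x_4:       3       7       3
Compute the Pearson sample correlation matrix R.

Step 1 — column means:
  mean(X) = (8 + 1 + 6 + 3) / 4 = 18/4 = 4.5
  mean(Y) = (7 + 8 + 6 + 7) / 4 = 28/4 = 7
  mean(Z) = (1 + 6 + 3 + 3) / 4 = 13/4 = 3.25

Step 2 — sample variances and covariances s[i,j] = (1/(n-1)) · Σ_k (x_{k,i} - mean_i) · (x_{k,j} - mean_j), with n-1 = 3:
  s[X,X] = ((3.5)·(3.5) + (-3.5)·(-3.5) + (1.5)·(1.5) + (-1.5)·(-1.5)) / 3 = 29/3 = 9.6667
  s[X,Y] = ((3.5)·(0) + (-3.5)·(1) + (1.5)·(-1) + (-1.5)·(0)) / 3 = -5/3 = -1.6667
  s[X,Z] = ((3.5)·(-2.25) + (-3.5)·(2.75) + (1.5)·(-0.25) + (-1.5)·(-0.25)) / 3 = -17.5/3 = -5.8333
  s[Y,Y] = ((0)·(0) + (1)·(1) + (-1)·(-1) + (0)·(0)) / 3 = 2/3 = 0.6667
  s[Y,Z] = ((0)·(-2.25) + (1)·(2.75) + (-1)·(-0.25) + (0)·(-0.25)) / 3 = 3/3 = 1
  s[Z,Z] = ((-2.25)·(-2.25) + (2.75)·(2.75) + (-0.25)·(-0.25) + (-0.25)·(-0.25)) / 3 = 12.75/3 = 4.25
  Sample standard deviations s_i = √(s[i,i]):
  s(X) = √(9.6667) = 3.1091
  s(Y) = √(0.6667) = 0.8165
  s(Z) = √(4.25) = 2.0616

Step 3 — r_{ij} = s_{ij} / (s_i · s_j):
  r[X,X] = 1 (diagonal).
  r[X,Y] = -1.6667 / (3.1091 · 0.8165) = -1.6667 / 2.5386 = -0.6565
  r[X,Z] = -5.8333 / (3.1091 · 2.0616) = -5.8333 / 6.4096 = -0.9101
  r[Y,Y] = 1 (diagonal).
  r[Y,Z] = 1 / (0.8165 · 2.0616) = 1 / 1.6833 = 0.5941
  r[Z,Z] = 1 (diagonal).

R is symmetric with unit diagonal. Assembling:

R = [[1, -0.6565, -0.9101],
 [-0.6565, 1, 0.5941],
 [-0.9101, 0.5941, 1]]


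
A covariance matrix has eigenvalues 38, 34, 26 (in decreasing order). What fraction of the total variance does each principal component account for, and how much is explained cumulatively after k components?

Step 1 — total variance = trace(Sigma) = Σ λ_i = 38 + 34 + 26 = 98.

Step 2 — fraction explained by component i = λ_i / Σ λ:
  PC1: 38/98 = 0.3878
  PC2: 34/98 = 0.3469
  PC3: 26/98 = 0.2653

Step 3 — cumulative fraction after k components = (λ_1 + ... + λ_k) / Σ λ:
  k = 1: 38/98 = 0.3878
  k = 2: (38 + 34)/98 = 72/98 = 0.7347
  k = 3: (38 + 34 + 26)/98 = 98/98 = 1

Summary (fraction, with percent):

explained: PC1 0.3878 (38.78%), PC2 0.3469 (34.69%), PC3 0.2653 (26.53%);  cumulative: 0.3878, 0.7347, 1
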